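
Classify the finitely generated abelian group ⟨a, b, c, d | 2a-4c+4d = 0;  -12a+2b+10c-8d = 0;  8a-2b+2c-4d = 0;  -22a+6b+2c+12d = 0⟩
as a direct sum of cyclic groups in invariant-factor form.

rank_ℚ(R)=4; free=4−4=0
SNF(R) diag = [2, 2, 4, 8] → torsion [2, 2, 4, 8]

Answer: M ≅ ℤ/2 ⊕ ℤ/2 ⊕ ℤ/4 ⊕ ℤ/8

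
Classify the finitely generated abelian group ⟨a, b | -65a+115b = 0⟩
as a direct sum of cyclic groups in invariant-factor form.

Answer: M ≅ ℤ^1 ⊕ ℤ/5

Derivation:
rank_ℚ(R)=1; free=2−1=1
SNF(R) diag = [5] → torsion [5]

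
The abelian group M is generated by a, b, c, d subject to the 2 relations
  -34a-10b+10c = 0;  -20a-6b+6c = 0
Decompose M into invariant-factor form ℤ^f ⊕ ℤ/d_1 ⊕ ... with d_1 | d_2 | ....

rank_ℚ(R)=2; free=4−2=2
SNF(R) diag = [2, 2] → torsion [2, 2]

Answer: M ≅ ℤ^2 ⊕ ℤ/2 ⊕ ℤ/2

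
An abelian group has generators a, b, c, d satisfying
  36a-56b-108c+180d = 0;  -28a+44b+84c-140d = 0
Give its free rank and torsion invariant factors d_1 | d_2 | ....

Answer: M ≅ ℤ^2 ⊕ ℤ/4 ⊕ ℤ/4

Derivation:
rank_ℚ(R)=2; free=4−2=2
SNF(R) diag = [4, 4] → torsion [4, 4]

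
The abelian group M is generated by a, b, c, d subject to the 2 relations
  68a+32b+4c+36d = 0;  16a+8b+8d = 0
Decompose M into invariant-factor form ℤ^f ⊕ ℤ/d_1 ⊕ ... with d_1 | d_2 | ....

Answer: M ≅ ℤ^2 ⊕ ℤ/4 ⊕ ℤ/8

Derivation:
rank_ℚ(R)=2; free=4−2=2
SNF(R) diag = [4, 8] → torsion [4, 8]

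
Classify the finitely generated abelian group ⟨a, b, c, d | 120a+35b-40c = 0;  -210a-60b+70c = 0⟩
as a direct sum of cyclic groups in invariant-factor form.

rank_ℚ(R)=2; free=4−2=2
SNF(R) diag = [5, 10] → torsion [5, 10]

Answer: M ≅ ℤ^2 ⊕ ℤ/5 ⊕ ℤ/10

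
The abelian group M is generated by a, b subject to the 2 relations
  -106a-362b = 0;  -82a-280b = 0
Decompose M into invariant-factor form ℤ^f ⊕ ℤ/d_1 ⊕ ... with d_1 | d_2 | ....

rank_ℚ(R)=2; free=2−2=0
SNF(R) diag = [2, 2] → torsion [2, 2]

Answer: M ≅ ℤ/2 ⊕ ℤ/2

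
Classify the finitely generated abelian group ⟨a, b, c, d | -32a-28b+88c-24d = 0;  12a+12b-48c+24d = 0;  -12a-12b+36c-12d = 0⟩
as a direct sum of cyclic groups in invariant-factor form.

Answer: M ≅ ℤ^1 ⊕ ℤ/4 ⊕ ℤ/12 ⊕ ℤ/12

Derivation:
rank_ℚ(R)=3; free=4−3=1
SNF(R) diag = [4, 12, 12] → torsion [4, 12, 12]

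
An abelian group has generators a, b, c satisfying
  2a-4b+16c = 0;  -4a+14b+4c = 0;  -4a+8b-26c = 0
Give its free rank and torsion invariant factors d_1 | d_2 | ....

Answer: M ≅ ℤ/2 ⊕ ℤ/6 ⊕ ℤ/6

Derivation:
rank_ℚ(R)=3; free=3−3=0
SNF(R) diag = [2, 6, 6] → torsion [2, 6, 6]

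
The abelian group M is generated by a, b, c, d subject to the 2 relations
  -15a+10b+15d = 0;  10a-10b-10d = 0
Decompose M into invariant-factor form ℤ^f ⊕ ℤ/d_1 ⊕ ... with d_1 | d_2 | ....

rank_ℚ(R)=2; free=4−2=2
SNF(R) diag = [5, 10] → torsion [5, 10]

Answer: M ≅ ℤ^2 ⊕ ℤ/5 ⊕ ℤ/10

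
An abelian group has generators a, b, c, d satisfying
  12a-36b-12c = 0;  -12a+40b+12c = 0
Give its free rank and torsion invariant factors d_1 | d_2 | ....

rank_ℚ(R)=2; free=4−2=2
SNF(R) diag = [4, 12] → torsion [4, 12]

Answer: M ≅ ℤ^2 ⊕ ℤ/4 ⊕ ℤ/12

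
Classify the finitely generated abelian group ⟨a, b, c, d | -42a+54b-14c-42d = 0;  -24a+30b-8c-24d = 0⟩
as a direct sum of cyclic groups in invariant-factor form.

rank_ℚ(R)=2; free=4−2=2
SNF(R) diag = [2, 6] → torsion [2, 6]

Answer: M ≅ ℤ^2 ⊕ ℤ/2 ⊕ ℤ/6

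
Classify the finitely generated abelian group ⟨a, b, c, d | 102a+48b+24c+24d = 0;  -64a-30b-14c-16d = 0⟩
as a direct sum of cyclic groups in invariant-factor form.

Answer: M ≅ ℤ^2 ⊕ ℤ/2 ⊕ ℤ/6

Derivation:
rank_ℚ(R)=2; free=4−2=2
SNF(R) diag = [2, 6] → torsion [2, 6]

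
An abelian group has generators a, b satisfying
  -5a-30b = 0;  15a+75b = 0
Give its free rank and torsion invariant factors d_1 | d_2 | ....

Answer: M ≅ ℤ/5 ⊕ ℤ/15

Derivation:
rank_ℚ(R)=2; free=2−2=0
SNF(R) diag = [5, 15] → torsion [5, 15]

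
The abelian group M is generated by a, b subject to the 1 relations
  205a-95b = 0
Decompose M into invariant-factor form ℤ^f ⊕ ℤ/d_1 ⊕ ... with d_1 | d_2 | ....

rank_ℚ(R)=1; free=2−1=1
SNF(R) diag = [5] → torsion [5]

Answer: M ≅ ℤ^1 ⊕ ℤ/5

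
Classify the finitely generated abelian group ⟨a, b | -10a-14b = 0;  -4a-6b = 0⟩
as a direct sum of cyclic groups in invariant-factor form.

rank_ℚ(R)=2; free=2−2=0
SNF(R) diag = [2, 2] → torsion [2, 2]

Answer: M ≅ ℤ/2 ⊕ ℤ/2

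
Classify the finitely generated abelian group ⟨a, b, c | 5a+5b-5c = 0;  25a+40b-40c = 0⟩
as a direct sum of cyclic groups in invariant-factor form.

Answer: M ≅ ℤ^1 ⊕ ℤ/5 ⊕ ℤ/15

Derivation:
rank_ℚ(R)=2; free=3−2=1
SNF(R) diag = [5, 15] → torsion [5, 15]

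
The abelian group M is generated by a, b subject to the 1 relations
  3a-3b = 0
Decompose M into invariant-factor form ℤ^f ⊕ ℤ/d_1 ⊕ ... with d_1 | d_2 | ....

rank_ℚ(R)=1; free=2−1=1
SNF(R) diag = [3] → torsion [3]

Answer: M ≅ ℤ^1 ⊕ ℤ/3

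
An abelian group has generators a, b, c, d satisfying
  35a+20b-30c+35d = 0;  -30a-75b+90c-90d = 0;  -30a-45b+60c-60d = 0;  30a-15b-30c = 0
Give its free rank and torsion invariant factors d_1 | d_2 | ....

rank_ℚ(R)=4; free=4−4=0
SNF(R) diag = [5, 15, 30, 30] → torsion [5, 15, 30, 30]

Answer: M ≅ ℤ/5 ⊕ ℤ/15 ⊕ ℤ/30 ⊕ ℤ/30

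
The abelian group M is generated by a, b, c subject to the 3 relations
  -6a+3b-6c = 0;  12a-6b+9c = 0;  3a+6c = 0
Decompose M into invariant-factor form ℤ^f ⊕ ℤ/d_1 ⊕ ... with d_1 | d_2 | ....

Answer: M ≅ ℤ/3 ⊕ ℤ/3 ⊕ ℤ/3

Derivation:
rank_ℚ(R)=3; free=3−3=0
SNF(R) diag = [3, 3, 3] → torsion [3, 3, 3]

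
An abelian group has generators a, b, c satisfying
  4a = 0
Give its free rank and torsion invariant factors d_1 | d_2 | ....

Answer: M ≅ ℤ^2 ⊕ ℤ/4

Derivation:
rank_ℚ(R)=1; free=3−1=2
SNF(R) diag = [4] → torsion [4]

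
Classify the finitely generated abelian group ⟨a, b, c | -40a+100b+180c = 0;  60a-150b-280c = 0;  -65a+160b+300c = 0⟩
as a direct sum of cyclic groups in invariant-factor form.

rank_ℚ(R)=3; free=3−3=0
SNF(R) diag = [5, 10, 20] → torsion [5, 10, 20]

Answer: M ≅ ℤ/5 ⊕ ℤ/10 ⊕ ℤ/20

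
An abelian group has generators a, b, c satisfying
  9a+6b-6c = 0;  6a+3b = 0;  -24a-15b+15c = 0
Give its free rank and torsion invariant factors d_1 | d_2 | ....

rank_ℚ(R)=3; free=3−3=0
SNF(R) diag = [3, 3, 3] → torsion [3, 3, 3]

Answer: M ≅ ℤ/3 ⊕ ℤ/3 ⊕ ℤ/3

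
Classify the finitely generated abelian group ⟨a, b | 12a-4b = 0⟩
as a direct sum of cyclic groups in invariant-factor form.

Answer: M ≅ ℤ^1 ⊕ ℤ/4

Derivation:
rank_ℚ(R)=1; free=2−1=1
SNF(R) diag = [4] → torsion [4]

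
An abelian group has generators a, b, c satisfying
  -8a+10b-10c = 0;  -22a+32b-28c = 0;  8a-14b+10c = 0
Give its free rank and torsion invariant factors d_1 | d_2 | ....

Answer: M ≅ ℤ/2 ⊕ ℤ/2 ⊕ ℤ/4

Derivation:
rank_ℚ(R)=3; free=3−3=0
SNF(R) diag = [2, 2, 4] → torsion [2, 2, 4]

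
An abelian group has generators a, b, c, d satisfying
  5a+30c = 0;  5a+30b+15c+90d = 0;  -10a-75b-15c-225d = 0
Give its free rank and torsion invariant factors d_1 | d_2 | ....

rank_ℚ(R)=3; free=4−3=1
SNF(R) diag = [5, 15, 15] → torsion [5, 15, 15]

Answer: M ≅ ℤ^1 ⊕ ℤ/5 ⊕ ℤ/15 ⊕ ℤ/15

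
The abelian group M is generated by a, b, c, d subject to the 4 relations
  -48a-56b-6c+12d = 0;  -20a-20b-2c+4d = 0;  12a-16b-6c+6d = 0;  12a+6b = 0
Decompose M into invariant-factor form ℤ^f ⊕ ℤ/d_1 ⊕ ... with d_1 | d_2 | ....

Answer: M ≅ ℤ/2 ⊕ ℤ/2 ⊕ ℤ/6 ⊕ ℤ/12

Derivation:
rank_ℚ(R)=4; free=4−4=0
SNF(R) diag = [2, 2, 6, 12] → torsion [2, 2, 6, 12]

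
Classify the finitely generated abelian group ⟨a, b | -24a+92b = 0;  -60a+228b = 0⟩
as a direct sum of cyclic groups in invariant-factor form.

Answer: M ≅ ℤ/4 ⊕ ℤ/12

Derivation:
rank_ℚ(R)=2; free=2−2=0
SNF(R) diag = [4, 12] → torsion [4, 12]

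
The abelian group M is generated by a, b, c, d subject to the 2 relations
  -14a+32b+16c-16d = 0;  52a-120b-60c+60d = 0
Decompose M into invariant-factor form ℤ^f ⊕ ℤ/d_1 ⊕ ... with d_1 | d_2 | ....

rank_ℚ(R)=2; free=4−2=2
SNF(R) diag = [2, 4] → torsion [2, 4]

Answer: M ≅ ℤ^2 ⊕ ℤ/2 ⊕ ℤ/4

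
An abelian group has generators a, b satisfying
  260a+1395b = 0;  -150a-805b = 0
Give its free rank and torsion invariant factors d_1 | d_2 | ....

Answer: M ≅ ℤ/5 ⊕ ℤ/10

Derivation:
rank_ℚ(R)=2; free=2−2=0
SNF(R) diag = [5, 10] → torsion [5, 10]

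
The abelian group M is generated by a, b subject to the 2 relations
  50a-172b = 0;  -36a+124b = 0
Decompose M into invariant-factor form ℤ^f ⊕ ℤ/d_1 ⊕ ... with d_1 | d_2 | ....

Answer: M ≅ ℤ/2 ⊕ ℤ/4

Derivation:
rank_ℚ(R)=2; free=2−2=0
SNF(R) diag = [2, 4] → torsion [2, 4]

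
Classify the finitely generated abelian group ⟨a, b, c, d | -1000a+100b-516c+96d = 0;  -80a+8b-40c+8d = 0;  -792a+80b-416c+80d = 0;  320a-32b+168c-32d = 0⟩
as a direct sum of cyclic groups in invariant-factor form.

rank_ℚ(R)=4; free=4−4=0
SNF(R) diag = [4, 8, 8, 8] → torsion [4, 8, 8, 8]

Answer: M ≅ ℤ/4 ⊕ ℤ/8 ⊕ ℤ/8 ⊕ ℤ/8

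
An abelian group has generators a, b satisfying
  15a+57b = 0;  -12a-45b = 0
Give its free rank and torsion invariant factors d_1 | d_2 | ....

rank_ℚ(R)=2; free=2−2=0
SNF(R) diag = [3, 3] → torsion [3, 3]

Answer: M ≅ ℤ/3 ⊕ ℤ/3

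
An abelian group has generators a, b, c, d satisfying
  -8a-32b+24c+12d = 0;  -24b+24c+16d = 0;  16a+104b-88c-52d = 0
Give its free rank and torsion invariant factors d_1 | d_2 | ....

rank_ℚ(R)=3; free=4−3=1
SNF(R) diag = [4, 8, 8] → torsion [4, 8, 8]

Answer: M ≅ ℤ^1 ⊕ ℤ/4 ⊕ ℤ/8 ⊕ ℤ/8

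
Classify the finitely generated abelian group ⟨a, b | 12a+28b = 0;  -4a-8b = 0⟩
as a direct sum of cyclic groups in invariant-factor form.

rank_ℚ(R)=2; free=2−2=0
SNF(R) diag = [4, 4] → torsion [4, 4]

Answer: M ≅ ℤ/4 ⊕ ℤ/4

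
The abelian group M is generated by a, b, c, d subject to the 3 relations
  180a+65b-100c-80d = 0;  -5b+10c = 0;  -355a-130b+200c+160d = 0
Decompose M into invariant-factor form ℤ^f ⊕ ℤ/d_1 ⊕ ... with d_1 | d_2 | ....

rank_ℚ(R)=3; free=4−3=1
SNF(R) diag = [5, 5, 10] → torsion [5, 5, 10]

Answer: M ≅ ℤ^1 ⊕ ℤ/5 ⊕ ℤ/5 ⊕ ℤ/10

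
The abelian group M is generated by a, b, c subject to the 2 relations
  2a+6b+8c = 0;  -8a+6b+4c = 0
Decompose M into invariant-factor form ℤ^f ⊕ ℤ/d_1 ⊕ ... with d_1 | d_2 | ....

Answer: M ≅ ℤ^1 ⊕ ℤ/2 ⊕ ℤ/6

Derivation:
rank_ℚ(R)=2; free=3−2=1
SNF(R) diag = [2, 6] → torsion [2, 6]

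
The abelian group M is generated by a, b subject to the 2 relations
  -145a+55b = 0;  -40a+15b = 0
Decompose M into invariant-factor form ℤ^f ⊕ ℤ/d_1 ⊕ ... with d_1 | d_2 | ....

rank_ℚ(R)=2; free=2−2=0
SNF(R) diag = [5, 5] → torsion [5, 5]

Answer: M ≅ ℤ/5 ⊕ ℤ/5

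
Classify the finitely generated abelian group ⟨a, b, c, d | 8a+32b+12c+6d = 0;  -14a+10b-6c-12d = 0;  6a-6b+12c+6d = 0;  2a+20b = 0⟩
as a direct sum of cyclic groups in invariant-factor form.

rank_ℚ(R)=4; free=4−4=0
SNF(R) diag = [2, 6, 18, 18] → torsion [2, 6, 18, 18]

Answer: M ≅ ℤ/2 ⊕ ℤ/6 ⊕ ℤ/18 ⊕ ℤ/18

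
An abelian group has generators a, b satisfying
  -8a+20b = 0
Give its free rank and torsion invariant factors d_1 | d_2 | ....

rank_ℚ(R)=1; free=2−1=1
SNF(R) diag = [4] → torsion [4]

Answer: M ≅ ℤ^1 ⊕ ℤ/4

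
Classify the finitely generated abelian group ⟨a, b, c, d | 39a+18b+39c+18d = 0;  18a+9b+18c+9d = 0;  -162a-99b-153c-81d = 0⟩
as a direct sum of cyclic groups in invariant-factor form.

rank_ℚ(R)=3; free=4−3=1
SNF(R) diag = [3, 9, 9] → torsion [3, 9, 9]

Answer: M ≅ ℤ^1 ⊕ ℤ/3 ⊕ ℤ/9 ⊕ ℤ/9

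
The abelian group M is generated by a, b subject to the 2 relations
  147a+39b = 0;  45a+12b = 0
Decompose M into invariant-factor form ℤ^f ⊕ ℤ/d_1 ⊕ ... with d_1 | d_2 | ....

rank_ℚ(R)=2; free=2−2=0
SNF(R) diag = [3, 3] → torsion [3, 3]

Answer: M ≅ ℤ/3 ⊕ ℤ/3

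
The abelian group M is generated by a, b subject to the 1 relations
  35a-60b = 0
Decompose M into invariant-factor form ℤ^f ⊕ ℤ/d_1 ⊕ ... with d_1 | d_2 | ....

rank_ℚ(R)=1; free=2−1=1
SNF(R) diag = [5] → torsion [5]

Answer: M ≅ ℤ^1 ⊕ ℤ/5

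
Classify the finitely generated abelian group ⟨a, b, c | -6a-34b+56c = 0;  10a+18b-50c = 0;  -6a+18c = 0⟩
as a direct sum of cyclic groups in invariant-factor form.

Answer: M ≅ ℤ/2 ⊕ ℤ/2 ⊕ ℤ/6

Derivation:
rank_ℚ(R)=3; free=3−3=0
SNF(R) diag = [2, 2, 6] → torsion [2, 2, 6]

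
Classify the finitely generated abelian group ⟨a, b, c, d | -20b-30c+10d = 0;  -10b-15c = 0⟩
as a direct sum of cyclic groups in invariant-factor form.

rank_ℚ(R)=2; free=4−2=2
SNF(R) diag = [5, 10] → torsion [5, 10]

Answer: M ≅ ℤ^2 ⊕ ℤ/5 ⊕ ℤ/10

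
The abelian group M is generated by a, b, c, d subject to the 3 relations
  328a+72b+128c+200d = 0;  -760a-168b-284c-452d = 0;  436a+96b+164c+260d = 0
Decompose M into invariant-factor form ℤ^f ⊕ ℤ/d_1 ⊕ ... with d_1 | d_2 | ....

rank_ℚ(R)=3; free=4−3=1
SNF(R) diag = [4, 12, 24] → torsion [4, 12, 24]

Answer: M ≅ ℤ^1 ⊕ ℤ/4 ⊕ ℤ/12 ⊕ ℤ/24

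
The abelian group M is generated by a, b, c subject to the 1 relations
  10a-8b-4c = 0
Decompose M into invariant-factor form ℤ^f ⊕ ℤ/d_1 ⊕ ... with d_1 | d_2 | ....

Answer: M ≅ ℤ^2 ⊕ ℤ/2

Derivation:
rank_ℚ(R)=1; free=3−1=2
SNF(R) diag = [2] → torsion [2]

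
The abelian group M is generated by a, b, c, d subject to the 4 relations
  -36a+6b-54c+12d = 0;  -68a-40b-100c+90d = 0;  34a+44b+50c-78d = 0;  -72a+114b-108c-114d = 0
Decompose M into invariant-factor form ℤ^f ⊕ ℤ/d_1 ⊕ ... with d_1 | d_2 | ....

Answer: M ≅ ℤ/2 ⊕ ℤ/6 ⊕ ℤ/18 ⊕ ℤ/18

Derivation:
rank_ℚ(R)=4; free=4−4=0
SNF(R) diag = [2, 6, 18, 18] → torsion [2, 6, 18, 18]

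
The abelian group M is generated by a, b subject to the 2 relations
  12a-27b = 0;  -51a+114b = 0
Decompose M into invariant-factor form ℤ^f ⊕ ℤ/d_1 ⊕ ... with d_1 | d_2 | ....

Answer: M ≅ ℤ/3 ⊕ ℤ/3

Derivation:
rank_ℚ(R)=2; free=2−2=0
SNF(R) diag = [3, 3] → torsion [3, 3]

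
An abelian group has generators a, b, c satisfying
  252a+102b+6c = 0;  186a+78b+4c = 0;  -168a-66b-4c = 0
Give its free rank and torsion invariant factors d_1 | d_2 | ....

Answer: M ≅ ℤ/2 ⊕ ℤ/6 ⊕ ℤ/18

Derivation:
rank_ℚ(R)=3; free=3−3=0
SNF(R) diag = [2, 6, 18] → torsion [2, 6, 18]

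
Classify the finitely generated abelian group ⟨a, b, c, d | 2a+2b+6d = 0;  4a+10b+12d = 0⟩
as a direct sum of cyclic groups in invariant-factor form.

rank_ℚ(R)=2; free=4−2=2
SNF(R) diag = [2, 6] → torsion [2, 6]

Answer: M ≅ ℤ^2 ⊕ ℤ/2 ⊕ ℤ/6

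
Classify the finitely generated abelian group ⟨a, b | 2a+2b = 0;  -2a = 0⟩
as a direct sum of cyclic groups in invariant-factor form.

rank_ℚ(R)=2; free=2−2=0
SNF(R) diag = [2, 2] → torsion [2, 2]

Answer: M ≅ ℤ/2 ⊕ ℤ/2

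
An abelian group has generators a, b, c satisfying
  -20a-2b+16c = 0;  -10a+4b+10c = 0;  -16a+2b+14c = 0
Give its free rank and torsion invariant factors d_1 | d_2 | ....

rank_ℚ(R)=3; free=3−3=0
SNF(R) diag = [2, 2, 6] → torsion [2, 2, 6]

Answer: M ≅ ℤ/2 ⊕ ℤ/2 ⊕ ℤ/6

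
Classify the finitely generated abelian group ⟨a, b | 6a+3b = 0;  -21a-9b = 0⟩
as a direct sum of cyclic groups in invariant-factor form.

rank_ℚ(R)=2; free=2−2=0
SNF(R) diag = [3, 3] → torsion [3, 3]

Answer: M ≅ ℤ/3 ⊕ ℤ/3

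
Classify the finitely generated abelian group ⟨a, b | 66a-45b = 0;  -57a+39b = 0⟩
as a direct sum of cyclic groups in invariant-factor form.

Answer: M ≅ ℤ/3 ⊕ ℤ/3

Derivation:
rank_ℚ(R)=2; free=2−2=0
SNF(R) diag = [3, 3] → torsion [3, 3]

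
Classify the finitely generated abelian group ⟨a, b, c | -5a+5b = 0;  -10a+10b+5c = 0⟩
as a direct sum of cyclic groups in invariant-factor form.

Answer: M ≅ ℤ^1 ⊕ ℤ/5 ⊕ ℤ/5

Derivation:
rank_ℚ(R)=2; free=3−2=1
SNF(R) diag = [5, 5] → torsion [5, 5]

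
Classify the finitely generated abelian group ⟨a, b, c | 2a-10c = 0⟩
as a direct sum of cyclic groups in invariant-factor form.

rank_ℚ(R)=1; free=3−1=2
SNF(R) diag = [2] → torsion [2]

Answer: M ≅ ℤ^2 ⊕ ℤ/2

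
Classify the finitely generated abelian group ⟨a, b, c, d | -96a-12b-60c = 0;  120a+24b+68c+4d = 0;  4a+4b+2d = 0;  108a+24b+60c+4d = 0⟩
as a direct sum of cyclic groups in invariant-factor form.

rank_ℚ(R)=4; free=4−4=0
SNF(R) diag = [2, 4, 4, 12] → torsion [2, 4, 4, 12]

Answer: M ≅ ℤ/2 ⊕ ℤ/4 ⊕ ℤ/4 ⊕ ℤ/12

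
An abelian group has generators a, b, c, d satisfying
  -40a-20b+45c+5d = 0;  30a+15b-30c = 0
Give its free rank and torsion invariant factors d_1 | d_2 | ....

Answer: M ≅ ℤ^2 ⊕ ℤ/5 ⊕ ℤ/15

Derivation:
rank_ℚ(R)=2; free=4−2=2
SNF(R) diag = [5, 15] → torsion [5, 15]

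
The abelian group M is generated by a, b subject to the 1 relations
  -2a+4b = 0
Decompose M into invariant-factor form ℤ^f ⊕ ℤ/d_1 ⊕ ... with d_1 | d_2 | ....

Answer: M ≅ ℤ^1 ⊕ ℤ/2

Derivation:
rank_ℚ(R)=1; free=2−1=1
SNF(R) diag = [2] → torsion [2]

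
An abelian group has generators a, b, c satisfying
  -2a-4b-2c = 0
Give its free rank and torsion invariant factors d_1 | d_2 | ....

rank_ℚ(R)=1; free=3−1=2
SNF(R) diag = [2] → torsion [2]

Answer: M ≅ ℤ^2 ⊕ ℤ/2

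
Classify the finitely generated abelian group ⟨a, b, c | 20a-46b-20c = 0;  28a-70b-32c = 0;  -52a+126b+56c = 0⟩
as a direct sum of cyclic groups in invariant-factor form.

rank_ℚ(R)=3; free=3−3=0
SNF(R) diag = [2, 4, 8] → torsion [2, 4, 8]

Answer: M ≅ ℤ/2 ⊕ ℤ/4 ⊕ ℤ/8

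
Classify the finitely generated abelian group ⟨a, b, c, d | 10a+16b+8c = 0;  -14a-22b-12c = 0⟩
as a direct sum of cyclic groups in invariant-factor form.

Answer: M ≅ ℤ^2 ⊕ ℤ/2 ⊕ ℤ/2

Derivation:
rank_ℚ(R)=2; free=4−2=2
SNF(R) diag = [2, 2] → torsion [2, 2]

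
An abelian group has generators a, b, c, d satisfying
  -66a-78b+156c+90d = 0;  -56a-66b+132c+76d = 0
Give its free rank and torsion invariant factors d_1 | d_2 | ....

Answer: M ≅ ℤ^2 ⊕ ℤ/2 ⊕ ℤ/6

Derivation:
rank_ℚ(R)=2; free=4−2=2
SNF(R) diag = [2, 6] → torsion [2, 6]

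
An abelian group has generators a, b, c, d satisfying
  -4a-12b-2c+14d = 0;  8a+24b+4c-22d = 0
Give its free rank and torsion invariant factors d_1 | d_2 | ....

rank_ℚ(R)=2; free=4−2=2
SNF(R) diag = [2, 6] → torsion [2, 6]

Answer: M ≅ ℤ^2 ⊕ ℤ/2 ⊕ ℤ/6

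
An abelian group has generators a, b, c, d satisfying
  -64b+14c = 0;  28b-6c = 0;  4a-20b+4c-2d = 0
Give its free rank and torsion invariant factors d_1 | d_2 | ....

Answer: M ≅ ℤ^1 ⊕ ℤ/2 ⊕ ℤ/2 ⊕ ℤ/4

Derivation:
rank_ℚ(R)=3; free=4−3=1
SNF(R) diag = [2, 2, 4] → torsion [2, 2, 4]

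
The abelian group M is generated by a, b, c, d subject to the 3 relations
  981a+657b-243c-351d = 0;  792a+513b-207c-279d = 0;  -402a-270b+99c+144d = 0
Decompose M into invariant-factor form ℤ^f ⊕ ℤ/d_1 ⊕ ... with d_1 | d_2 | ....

rank_ℚ(R)=3; free=4−3=1
SNF(R) diag = [3, 9, 9] → torsion [3, 9, 9]

Answer: M ≅ ℤ^1 ⊕ ℤ/3 ⊕ ℤ/9 ⊕ ℤ/9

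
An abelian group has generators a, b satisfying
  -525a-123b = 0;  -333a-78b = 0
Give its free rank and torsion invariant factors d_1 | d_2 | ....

Answer: M ≅ ℤ/3 ⊕ ℤ/3

Derivation:
rank_ℚ(R)=2; free=2−2=0
SNF(R) diag = [3, 3] → torsion [3, 3]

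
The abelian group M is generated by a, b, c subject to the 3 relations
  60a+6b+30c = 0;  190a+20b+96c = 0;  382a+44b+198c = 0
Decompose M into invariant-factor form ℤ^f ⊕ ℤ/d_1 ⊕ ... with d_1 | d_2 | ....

rank_ℚ(R)=3; free=3−3=0
SNF(R) diag = [2, 6, 6] → torsion [2, 6, 6]

Answer: M ≅ ℤ/2 ⊕ ℤ/6 ⊕ ℤ/6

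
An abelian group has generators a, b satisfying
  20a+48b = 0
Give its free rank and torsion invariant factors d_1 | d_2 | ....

rank_ℚ(R)=1; free=2−1=1
SNF(R) diag = [4] → torsion [4]

Answer: M ≅ ℤ^1 ⊕ ℤ/4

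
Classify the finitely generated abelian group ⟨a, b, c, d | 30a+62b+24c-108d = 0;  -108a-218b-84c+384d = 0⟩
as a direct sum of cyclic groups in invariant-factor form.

rank_ℚ(R)=2; free=4−2=2
SNF(R) diag = [2, 6] → torsion [2, 6]

Answer: M ≅ ℤ^2 ⊕ ℤ/2 ⊕ ℤ/6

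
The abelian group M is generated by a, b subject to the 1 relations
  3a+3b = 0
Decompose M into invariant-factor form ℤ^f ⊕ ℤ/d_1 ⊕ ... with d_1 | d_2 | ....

rank_ℚ(R)=1; free=2−1=1
SNF(R) diag = [3] → torsion [3]

Answer: M ≅ ℤ^1 ⊕ ℤ/3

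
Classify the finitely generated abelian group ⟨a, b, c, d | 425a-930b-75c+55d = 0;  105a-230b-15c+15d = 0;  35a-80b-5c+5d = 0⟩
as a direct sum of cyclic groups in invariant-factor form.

Answer: M ≅ ℤ^1 ⊕ ℤ/5 ⊕ ℤ/10 ⊕ ℤ/20

Derivation:
rank_ℚ(R)=3; free=4−3=1
SNF(R) diag = [5, 10, 20] → torsion [5, 10, 20]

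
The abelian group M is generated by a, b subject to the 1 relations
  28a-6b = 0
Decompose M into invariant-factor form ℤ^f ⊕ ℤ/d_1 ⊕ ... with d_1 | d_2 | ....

Answer: M ≅ ℤ^1 ⊕ ℤ/2

Derivation:
rank_ℚ(R)=1; free=2−1=1
SNF(R) diag = [2] → torsion [2]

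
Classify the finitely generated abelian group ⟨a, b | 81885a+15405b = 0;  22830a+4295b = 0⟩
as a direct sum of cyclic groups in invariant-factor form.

Answer: M ≅ ℤ/5 ⊕ ℤ/15

Derivation:
rank_ℚ(R)=2; free=2−2=0
SNF(R) diag = [5, 15] → torsion [5, 15]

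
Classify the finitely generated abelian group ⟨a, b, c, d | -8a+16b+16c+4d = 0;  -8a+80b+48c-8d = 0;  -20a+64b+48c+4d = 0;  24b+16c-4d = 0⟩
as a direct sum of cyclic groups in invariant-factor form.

Answer: M ≅ ℤ/4 ⊕ ℤ/4 ⊕ ℤ/8 ⊕ ℤ/16

Derivation:
rank_ℚ(R)=4; free=4−4=0
SNF(R) diag = [4, 4, 8, 16] → torsion [4, 4, 8, 16]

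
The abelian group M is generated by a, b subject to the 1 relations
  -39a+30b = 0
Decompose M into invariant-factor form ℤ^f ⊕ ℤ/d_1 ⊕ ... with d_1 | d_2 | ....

Answer: M ≅ ℤ^1 ⊕ ℤ/3

Derivation:
rank_ℚ(R)=1; free=2−1=1
SNF(R) diag = [3] → torsion [3]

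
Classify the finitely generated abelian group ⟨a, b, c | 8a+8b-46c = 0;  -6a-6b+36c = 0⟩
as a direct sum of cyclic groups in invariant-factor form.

Answer: M ≅ ℤ^1 ⊕ ℤ/2 ⊕ ℤ/6

Derivation:
rank_ℚ(R)=2; free=3−2=1
SNF(R) diag = [2, 6] → torsion [2, 6]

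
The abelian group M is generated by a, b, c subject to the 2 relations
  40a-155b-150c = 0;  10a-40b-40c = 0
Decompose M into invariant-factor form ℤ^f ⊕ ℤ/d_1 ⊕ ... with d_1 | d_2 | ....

Answer: M ≅ ℤ^1 ⊕ ℤ/5 ⊕ ℤ/10

Derivation:
rank_ℚ(R)=2; free=3−2=1
SNF(R) diag = [5, 10] → torsion [5, 10]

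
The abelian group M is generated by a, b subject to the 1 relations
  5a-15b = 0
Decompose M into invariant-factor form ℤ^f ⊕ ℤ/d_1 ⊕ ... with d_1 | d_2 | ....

Answer: M ≅ ℤ^1 ⊕ ℤ/5

Derivation:
rank_ℚ(R)=1; free=2−1=1
SNF(R) diag = [5] → torsion [5]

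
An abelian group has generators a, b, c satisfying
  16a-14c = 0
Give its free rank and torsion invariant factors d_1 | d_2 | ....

rank_ℚ(R)=1; free=3−1=2
SNF(R) diag = [2] → torsion [2]

Answer: M ≅ ℤ^2 ⊕ ℤ/2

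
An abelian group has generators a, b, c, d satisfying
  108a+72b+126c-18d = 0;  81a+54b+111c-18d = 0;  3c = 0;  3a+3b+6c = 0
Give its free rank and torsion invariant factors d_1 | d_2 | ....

Answer: M ≅ ℤ/3 ⊕ ℤ/3 ⊕ ℤ/9 ⊕ ℤ/18

Derivation:
rank_ℚ(R)=4; free=4−4=0
SNF(R) diag = [3, 3, 9, 18] → torsion [3, 3, 9, 18]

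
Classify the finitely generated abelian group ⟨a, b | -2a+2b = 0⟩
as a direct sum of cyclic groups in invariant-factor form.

rank_ℚ(R)=1; free=2−1=1
SNF(R) diag = [2] → torsion [2]

Answer: M ≅ ℤ^1 ⊕ ℤ/2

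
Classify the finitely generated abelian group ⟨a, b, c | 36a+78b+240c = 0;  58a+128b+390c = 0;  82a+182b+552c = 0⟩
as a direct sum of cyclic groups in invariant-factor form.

rank_ℚ(R)=3; free=3−3=0
SNF(R) diag = [2, 6, 6] → torsion [2, 6, 6]

Answer: M ≅ ℤ/2 ⊕ ℤ/6 ⊕ ℤ/6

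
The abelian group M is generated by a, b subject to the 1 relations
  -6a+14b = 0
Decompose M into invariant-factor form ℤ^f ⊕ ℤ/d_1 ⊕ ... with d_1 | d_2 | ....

Answer: M ≅ ℤ^1 ⊕ ℤ/2

Derivation:
rank_ℚ(R)=1; free=2−1=1
SNF(R) diag = [2] → torsion [2]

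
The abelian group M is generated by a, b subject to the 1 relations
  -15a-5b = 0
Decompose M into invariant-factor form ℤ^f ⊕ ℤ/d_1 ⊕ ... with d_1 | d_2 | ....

rank_ℚ(R)=1; free=2−1=1
SNF(R) diag = [5] → torsion [5]

Answer: M ≅ ℤ^1 ⊕ ℤ/5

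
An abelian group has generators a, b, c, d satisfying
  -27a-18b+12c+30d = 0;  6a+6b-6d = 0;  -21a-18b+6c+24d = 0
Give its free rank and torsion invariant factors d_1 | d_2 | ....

Answer: M ≅ ℤ^1 ⊕ ℤ/3 ⊕ ℤ/6 ⊕ ℤ/6

Derivation:
rank_ℚ(R)=3; free=4−3=1
SNF(R) diag = [3, 6, 6] → torsion [3, 6, 6]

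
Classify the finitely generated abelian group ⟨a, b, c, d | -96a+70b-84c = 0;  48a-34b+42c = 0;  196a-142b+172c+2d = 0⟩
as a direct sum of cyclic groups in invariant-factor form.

rank_ℚ(R)=3; free=4−3=1
SNF(R) diag = [2, 2, 6] → torsion [2, 2, 6]

Answer: M ≅ ℤ^1 ⊕ ℤ/2 ⊕ ℤ/2 ⊕ ℤ/6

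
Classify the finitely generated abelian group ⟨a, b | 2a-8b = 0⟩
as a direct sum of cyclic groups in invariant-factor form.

rank_ℚ(R)=1; free=2−1=1
SNF(R) diag = [2] → torsion [2]

Answer: M ≅ ℤ^1 ⊕ ℤ/2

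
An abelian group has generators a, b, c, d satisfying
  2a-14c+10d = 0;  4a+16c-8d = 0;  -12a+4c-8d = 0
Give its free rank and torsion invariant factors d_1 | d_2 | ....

rank_ℚ(R)=3; free=4−3=1
SNF(R) diag = [2, 4, 12] → torsion [2, 4, 12]

Answer: M ≅ ℤ^1 ⊕ ℤ/2 ⊕ ℤ/4 ⊕ ℤ/12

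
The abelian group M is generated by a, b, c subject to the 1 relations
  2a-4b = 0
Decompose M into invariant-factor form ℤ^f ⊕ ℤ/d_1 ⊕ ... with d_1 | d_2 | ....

Answer: M ≅ ℤ^2 ⊕ ℤ/2

Derivation:
rank_ℚ(R)=1; free=3−1=2
SNF(R) diag = [2] → torsion [2]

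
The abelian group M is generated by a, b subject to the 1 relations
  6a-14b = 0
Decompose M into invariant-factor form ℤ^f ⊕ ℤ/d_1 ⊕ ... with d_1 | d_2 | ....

Answer: M ≅ ℤ^1 ⊕ ℤ/2

Derivation:
rank_ℚ(R)=1; free=2−1=1
SNF(R) diag = [2] → torsion [2]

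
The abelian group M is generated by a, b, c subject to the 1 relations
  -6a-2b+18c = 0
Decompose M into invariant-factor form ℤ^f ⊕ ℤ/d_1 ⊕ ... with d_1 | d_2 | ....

rank_ℚ(R)=1; free=3−1=2
SNF(R) diag = [2] → torsion [2]

Answer: M ≅ ℤ^2 ⊕ ℤ/2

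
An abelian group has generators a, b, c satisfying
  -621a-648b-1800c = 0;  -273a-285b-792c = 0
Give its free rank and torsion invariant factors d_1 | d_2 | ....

Answer: M ≅ ℤ^1 ⊕ ℤ/3 ⊕ ℤ/9

Derivation:
rank_ℚ(R)=2; free=3−2=1
SNF(R) diag = [3, 9] → torsion [3, 9]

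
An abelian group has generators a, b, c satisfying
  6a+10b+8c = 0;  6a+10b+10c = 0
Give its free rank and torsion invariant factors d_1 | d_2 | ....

rank_ℚ(R)=2; free=3−2=1
SNF(R) diag = [2, 2] → torsion [2, 2]

Answer: M ≅ ℤ^1 ⊕ ℤ/2 ⊕ ℤ/2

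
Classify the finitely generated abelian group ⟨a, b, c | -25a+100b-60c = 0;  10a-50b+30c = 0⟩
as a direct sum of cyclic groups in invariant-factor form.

Answer: M ≅ ℤ^1 ⊕ ℤ/5 ⊕ ℤ/10

Derivation:
rank_ℚ(R)=2; free=3−2=1
SNF(R) diag = [5, 10] → torsion [5, 10]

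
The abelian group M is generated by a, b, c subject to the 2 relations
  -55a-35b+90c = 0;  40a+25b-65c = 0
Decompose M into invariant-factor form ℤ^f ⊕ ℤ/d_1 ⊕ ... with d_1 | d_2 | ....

rank_ℚ(R)=2; free=3−2=1
SNF(R) diag = [5, 5] → torsion [5, 5]

Answer: M ≅ ℤ^1 ⊕ ℤ/5 ⊕ ℤ/5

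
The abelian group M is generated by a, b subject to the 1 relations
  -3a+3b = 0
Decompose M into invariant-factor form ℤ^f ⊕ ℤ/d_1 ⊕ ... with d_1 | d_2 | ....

rank_ℚ(R)=1; free=2−1=1
SNF(R) diag = [3] → torsion [3]

Answer: M ≅ ℤ^1 ⊕ ℤ/3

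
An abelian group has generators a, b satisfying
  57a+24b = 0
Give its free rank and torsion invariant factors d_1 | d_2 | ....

rank_ℚ(R)=1; free=2−1=1
SNF(R) diag = [3] → torsion [3]

Answer: M ≅ ℤ^1 ⊕ ℤ/3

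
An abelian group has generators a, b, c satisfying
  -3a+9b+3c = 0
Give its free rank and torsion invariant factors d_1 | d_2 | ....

rank_ℚ(R)=1; free=3−1=2
SNF(R) diag = [3] → torsion [3]

Answer: M ≅ ℤ^2 ⊕ ℤ/3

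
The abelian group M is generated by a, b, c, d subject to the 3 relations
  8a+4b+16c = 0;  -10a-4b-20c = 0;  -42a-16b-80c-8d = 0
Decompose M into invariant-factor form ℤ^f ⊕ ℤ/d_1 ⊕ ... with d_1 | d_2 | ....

Answer: M ≅ ℤ^1 ⊕ ℤ/2 ⊕ ℤ/4 ⊕ ℤ/4

Derivation:
rank_ℚ(R)=3; free=4−3=1
SNF(R) diag = [2, 4, 4] → torsion [2, 4, 4]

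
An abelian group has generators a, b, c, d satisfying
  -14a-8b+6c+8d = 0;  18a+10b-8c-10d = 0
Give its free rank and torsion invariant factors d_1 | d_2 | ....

Answer: M ≅ ℤ^2 ⊕ ℤ/2 ⊕ ℤ/2

Derivation:
rank_ℚ(R)=2; free=4−2=2
SNF(R) diag = [2, 2] → torsion [2, 2]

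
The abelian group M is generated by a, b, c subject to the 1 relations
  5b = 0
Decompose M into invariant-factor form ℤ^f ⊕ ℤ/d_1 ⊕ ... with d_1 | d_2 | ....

rank_ℚ(R)=1; free=3−1=2
SNF(R) diag = [5] → torsion [5]

Answer: M ≅ ℤ^2 ⊕ ℤ/5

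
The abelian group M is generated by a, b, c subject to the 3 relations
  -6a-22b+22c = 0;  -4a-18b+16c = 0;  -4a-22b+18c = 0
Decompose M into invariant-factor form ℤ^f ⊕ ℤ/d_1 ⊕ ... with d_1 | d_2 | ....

Answer: M ≅ ℤ/2 ⊕ ℤ/2 ⊕ ℤ/2

Derivation:
rank_ℚ(R)=3; free=3−3=0
SNF(R) diag = [2, 2, 2] → torsion [2, 2, 2]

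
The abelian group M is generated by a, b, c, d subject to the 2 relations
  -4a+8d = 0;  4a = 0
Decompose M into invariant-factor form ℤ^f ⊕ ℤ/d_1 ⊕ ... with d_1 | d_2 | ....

rank_ℚ(R)=2; free=4−2=2
SNF(R) diag = [4, 8] → torsion [4, 8]

Answer: M ≅ ℤ^2 ⊕ ℤ/4 ⊕ ℤ/8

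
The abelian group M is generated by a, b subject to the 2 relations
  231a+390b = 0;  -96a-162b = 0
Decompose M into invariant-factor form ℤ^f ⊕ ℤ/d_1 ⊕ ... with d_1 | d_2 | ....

rank_ℚ(R)=2; free=2−2=0
SNF(R) diag = [3, 6] → torsion [3, 6]

Answer: M ≅ ℤ/3 ⊕ ℤ/6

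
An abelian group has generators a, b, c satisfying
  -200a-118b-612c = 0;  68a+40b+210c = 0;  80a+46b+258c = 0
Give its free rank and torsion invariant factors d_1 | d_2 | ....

Answer: M ≅ ℤ/2 ⊕ ℤ/6 ⊕ ℤ/12

Derivation:
rank_ℚ(R)=3; free=3−3=0
SNF(R) diag = [2, 6, 12] → torsion [2, 6, 12]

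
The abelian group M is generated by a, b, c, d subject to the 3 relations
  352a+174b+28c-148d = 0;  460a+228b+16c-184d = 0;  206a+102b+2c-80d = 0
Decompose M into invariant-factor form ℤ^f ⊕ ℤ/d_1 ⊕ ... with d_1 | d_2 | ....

rank_ℚ(R)=3; free=4−3=1
SNF(R) diag = [2, 6, 12] → torsion [2, 6, 12]

Answer: M ≅ ℤ^1 ⊕ ℤ/2 ⊕ ℤ/6 ⊕ ℤ/12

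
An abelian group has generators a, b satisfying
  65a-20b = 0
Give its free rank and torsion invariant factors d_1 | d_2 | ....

Answer: M ≅ ℤ^1 ⊕ ℤ/5

Derivation:
rank_ℚ(R)=1; free=2−1=1
SNF(R) diag = [5] → torsion [5]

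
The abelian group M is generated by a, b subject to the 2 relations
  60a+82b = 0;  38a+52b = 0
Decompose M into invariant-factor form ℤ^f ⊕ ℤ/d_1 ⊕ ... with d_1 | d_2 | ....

rank_ℚ(R)=2; free=2−2=0
SNF(R) diag = [2, 2] → torsion [2, 2]

Answer: M ≅ ℤ/2 ⊕ ℤ/2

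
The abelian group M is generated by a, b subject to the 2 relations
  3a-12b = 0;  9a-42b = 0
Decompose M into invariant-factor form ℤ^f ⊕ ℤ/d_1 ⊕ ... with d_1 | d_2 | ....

Answer: M ≅ ℤ/3 ⊕ ℤ/6

Derivation:
rank_ℚ(R)=2; free=2−2=0
SNF(R) diag = [3, 6] → torsion [3, 6]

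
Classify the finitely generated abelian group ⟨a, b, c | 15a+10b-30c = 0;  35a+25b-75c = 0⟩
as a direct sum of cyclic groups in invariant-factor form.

Answer: M ≅ ℤ^1 ⊕ ℤ/5 ⊕ ℤ/5

Derivation:
rank_ℚ(R)=2; free=3−2=1
SNF(R) diag = [5, 5] → torsion [5, 5]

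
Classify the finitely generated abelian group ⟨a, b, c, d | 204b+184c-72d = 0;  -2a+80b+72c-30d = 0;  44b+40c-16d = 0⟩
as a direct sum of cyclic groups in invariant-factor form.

rank_ℚ(R)=3; free=4−3=1
SNF(R) diag = [2, 4, 8] → torsion [2, 4, 8]

Answer: M ≅ ℤ^1 ⊕ ℤ/2 ⊕ ℤ/4 ⊕ ℤ/8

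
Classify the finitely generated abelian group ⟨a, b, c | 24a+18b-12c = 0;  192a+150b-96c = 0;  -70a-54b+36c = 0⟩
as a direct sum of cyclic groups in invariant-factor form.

rank_ℚ(R)=3; free=3−3=0
SNF(R) diag = [2, 6, 12] → torsion [2, 6, 12]

Answer: M ≅ ℤ/2 ⊕ ℤ/6 ⊕ ℤ/12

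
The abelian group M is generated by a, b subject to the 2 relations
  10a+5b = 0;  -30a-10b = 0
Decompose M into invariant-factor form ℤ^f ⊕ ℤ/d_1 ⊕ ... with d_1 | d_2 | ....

Answer: M ≅ ℤ/5 ⊕ ℤ/10

Derivation:
rank_ℚ(R)=2; free=2−2=0
SNF(R) diag = [5, 10] → torsion [5, 10]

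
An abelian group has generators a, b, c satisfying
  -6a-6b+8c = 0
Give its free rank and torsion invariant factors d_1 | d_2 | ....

Answer: M ≅ ℤ^2 ⊕ ℤ/2

Derivation:
rank_ℚ(R)=1; free=3−1=2
SNF(R) diag = [2] → torsion [2]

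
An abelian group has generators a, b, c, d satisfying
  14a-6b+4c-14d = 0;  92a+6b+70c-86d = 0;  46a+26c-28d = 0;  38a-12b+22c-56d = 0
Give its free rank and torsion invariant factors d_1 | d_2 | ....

rank_ℚ(R)=4; free=4−4=0
SNF(R) diag = [2, 6, 12, 24] → torsion [2, 6, 12, 24]

Answer: M ≅ ℤ/2 ⊕ ℤ/6 ⊕ ℤ/12 ⊕ ℤ/24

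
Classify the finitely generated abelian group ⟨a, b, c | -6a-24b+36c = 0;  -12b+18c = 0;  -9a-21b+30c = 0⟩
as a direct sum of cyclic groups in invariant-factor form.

rank_ℚ(R)=3; free=3−3=0
SNF(R) diag = [3, 6, 6] → torsion [3, 6, 6]

Answer: M ≅ ℤ/3 ⊕ ℤ/6 ⊕ ℤ/6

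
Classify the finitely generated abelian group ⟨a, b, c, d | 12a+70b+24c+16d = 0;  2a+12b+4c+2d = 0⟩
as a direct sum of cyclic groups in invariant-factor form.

rank_ℚ(R)=2; free=4−2=2
SNF(R) diag = [2, 2] → torsion [2, 2]

Answer: M ≅ ℤ^2 ⊕ ℤ/2 ⊕ ℤ/2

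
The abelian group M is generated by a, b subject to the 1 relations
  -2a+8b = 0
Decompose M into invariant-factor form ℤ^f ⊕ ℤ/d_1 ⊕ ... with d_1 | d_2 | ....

rank_ℚ(R)=1; free=2−1=1
SNF(R) diag = [2] → torsion [2]

Answer: M ≅ ℤ^1 ⊕ ℤ/2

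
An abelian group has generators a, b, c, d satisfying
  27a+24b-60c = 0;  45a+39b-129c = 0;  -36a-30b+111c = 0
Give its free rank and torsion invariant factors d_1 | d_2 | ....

rank_ℚ(R)=3; free=4−3=1
SNF(R) diag = [3, 9, 27] → torsion [3, 9, 27]

Answer: M ≅ ℤ^1 ⊕ ℤ/3 ⊕ ℤ/9 ⊕ ℤ/27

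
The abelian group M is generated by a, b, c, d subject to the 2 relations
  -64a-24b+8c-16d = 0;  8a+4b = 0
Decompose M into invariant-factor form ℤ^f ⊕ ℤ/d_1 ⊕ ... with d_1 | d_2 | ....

Answer: M ≅ ℤ^2 ⊕ ℤ/4 ⊕ ℤ/8

Derivation:
rank_ℚ(R)=2; free=4−2=2
SNF(R) diag = [4, 8] → torsion [4, 8]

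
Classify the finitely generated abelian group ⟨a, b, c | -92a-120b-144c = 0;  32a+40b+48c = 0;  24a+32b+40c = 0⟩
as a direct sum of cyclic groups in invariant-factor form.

Answer: M ≅ ℤ/4 ⊕ ℤ/8 ⊕ ℤ/8

Derivation:
rank_ℚ(R)=3; free=3−3=0
SNF(R) diag = [4, 8, 8] → torsion [4, 8, 8]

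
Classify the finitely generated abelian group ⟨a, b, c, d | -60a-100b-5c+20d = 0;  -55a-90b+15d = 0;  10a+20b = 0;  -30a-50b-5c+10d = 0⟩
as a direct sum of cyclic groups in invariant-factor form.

Answer: M ≅ ℤ/5 ⊕ ℤ/5 ⊕ ℤ/10 ⊕ ℤ/10

Derivation:
rank_ℚ(R)=4; free=4−4=0
SNF(R) diag = [5, 5, 10, 10] → torsion [5, 5, 10, 10]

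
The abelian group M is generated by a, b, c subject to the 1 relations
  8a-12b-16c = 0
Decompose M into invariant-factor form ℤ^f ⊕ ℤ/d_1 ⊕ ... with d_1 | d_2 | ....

Answer: M ≅ ℤ^2 ⊕ ℤ/4

Derivation:
rank_ℚ(R)=1; free=3−1=2
SNF(R) diag = [4] → torsion [4]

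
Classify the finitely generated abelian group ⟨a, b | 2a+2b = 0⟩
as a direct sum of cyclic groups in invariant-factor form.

Answer: M ≅ ℤ^1 ⊕ ℤ/2

Derivation:
rank_ℚ(R)=1; free=2−1=1
SNF(R) diag = [2] → torsion [2]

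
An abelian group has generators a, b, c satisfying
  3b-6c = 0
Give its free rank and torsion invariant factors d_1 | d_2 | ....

Answer: M ≅ ℤ^2 ⊕ ℤ/3

Derivation:
rank_ℚ(R)=1; free=3−1=2
SNF(R) diag = [3] → torsion [3]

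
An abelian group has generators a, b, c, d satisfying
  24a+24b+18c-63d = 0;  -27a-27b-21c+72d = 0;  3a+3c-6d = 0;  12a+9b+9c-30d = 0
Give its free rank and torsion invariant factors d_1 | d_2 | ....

Answer: M ≅ ℤ/3 ⊕ ℤ/3 ⊕ ℤ/3 ⊕ ℤ/3

Derivation:
rank_ℚ(R)=4; free=4−4=0
SNF(R) diag = [3, 3, 3, 3] → torsion [3, 3, 3, 3]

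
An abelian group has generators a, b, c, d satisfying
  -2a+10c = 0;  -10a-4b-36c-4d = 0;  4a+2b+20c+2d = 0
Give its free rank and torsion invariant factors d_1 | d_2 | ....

rank_ℚ(R)=3; free=4−3=1
SNF(R) diag = [2, 2, 6] → torsion [2, 2, 6]

Answer: M ≅ ℤ^1 ⊕ ℤ/2 ⊕ ℤ/2 ⊕ ℤ/6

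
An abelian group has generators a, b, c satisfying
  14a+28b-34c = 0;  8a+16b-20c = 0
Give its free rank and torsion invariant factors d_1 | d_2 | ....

rank_ℚ(R)=2; free=3−2=1
SNF(R) diag = [2, 4] → torsion [2, 4]

Answer: M ≅ ℤ^1 ⊕ ℤ/2 ⊕ ℤ/4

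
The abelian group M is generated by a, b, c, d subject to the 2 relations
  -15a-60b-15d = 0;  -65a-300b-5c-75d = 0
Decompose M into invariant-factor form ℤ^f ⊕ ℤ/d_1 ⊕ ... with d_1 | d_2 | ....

Answer: M ≅ ℤ^2 ⊕ ℤ/5 ⊕ ℤ/15

Derivation:
rank_ℚ(R)=2; free=4−2=2
SNF(R) diag = [5, 15] → torsion [5, 15]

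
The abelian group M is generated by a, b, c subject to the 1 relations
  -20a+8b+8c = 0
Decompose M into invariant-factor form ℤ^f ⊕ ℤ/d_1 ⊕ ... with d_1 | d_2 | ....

rank_ℚ(R)=1; free=3−1=2
SNF(R) diag = [4] → torsion [4]

Answer: M ≅ ℤ^2 ⊕ ℤ/4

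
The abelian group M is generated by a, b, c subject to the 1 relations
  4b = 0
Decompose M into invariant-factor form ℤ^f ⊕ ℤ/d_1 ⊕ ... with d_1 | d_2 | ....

Answer: M ≅ ℤ^2 ⊕ ℤ/4

Derivation:
rank_ℚ(R)=1; free=3−1=2
SNF(R) diag = [4] → torsion [4]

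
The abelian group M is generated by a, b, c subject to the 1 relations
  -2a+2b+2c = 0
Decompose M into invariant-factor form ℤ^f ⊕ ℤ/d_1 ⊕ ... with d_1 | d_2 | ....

Answer: M ≅ ℤ^2 ⊕ ℤ/2

Derivation:
rank_ℚ(R)=1; free=3−1=2
SNF(R) diag = [2] → torsion [2]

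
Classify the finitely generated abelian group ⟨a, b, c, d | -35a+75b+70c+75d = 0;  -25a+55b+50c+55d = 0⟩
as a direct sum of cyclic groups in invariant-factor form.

rank_ℚ(R)=2; free=4−2=2
SNF(R) diag = [5, 10] → torsion [5, 10]

Answer: M ≅ ℤ^2 ⊕ ℤ/5 ⊕ ℤ/10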